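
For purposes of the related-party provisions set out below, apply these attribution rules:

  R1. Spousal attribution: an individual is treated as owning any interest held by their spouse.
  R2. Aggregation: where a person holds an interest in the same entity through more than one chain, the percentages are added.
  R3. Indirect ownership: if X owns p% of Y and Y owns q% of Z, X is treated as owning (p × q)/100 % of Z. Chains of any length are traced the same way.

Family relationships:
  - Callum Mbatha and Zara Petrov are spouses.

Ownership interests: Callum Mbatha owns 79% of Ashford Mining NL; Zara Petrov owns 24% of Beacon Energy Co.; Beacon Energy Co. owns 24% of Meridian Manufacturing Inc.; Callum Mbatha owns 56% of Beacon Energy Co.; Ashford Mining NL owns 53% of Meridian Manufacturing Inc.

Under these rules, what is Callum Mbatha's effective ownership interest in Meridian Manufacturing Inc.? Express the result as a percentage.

61.07%

By spousal attribution (R1), Callum Mbatha is treated as also owning Zara Petrov's interest in Beacon Energy Co, giving 56% + 24% = 80%.
Chain via Ashford Mining NL (R3): 79% × 53% = 41.87% of Meridian Manufacturing Inc.
Chain via Beacon Energy Co. (R3): 80% × 24% = 19.2% of Meridian Manufacturing Inc.
Aggregating (R2): 41.87% + 19.2% = 61.07%.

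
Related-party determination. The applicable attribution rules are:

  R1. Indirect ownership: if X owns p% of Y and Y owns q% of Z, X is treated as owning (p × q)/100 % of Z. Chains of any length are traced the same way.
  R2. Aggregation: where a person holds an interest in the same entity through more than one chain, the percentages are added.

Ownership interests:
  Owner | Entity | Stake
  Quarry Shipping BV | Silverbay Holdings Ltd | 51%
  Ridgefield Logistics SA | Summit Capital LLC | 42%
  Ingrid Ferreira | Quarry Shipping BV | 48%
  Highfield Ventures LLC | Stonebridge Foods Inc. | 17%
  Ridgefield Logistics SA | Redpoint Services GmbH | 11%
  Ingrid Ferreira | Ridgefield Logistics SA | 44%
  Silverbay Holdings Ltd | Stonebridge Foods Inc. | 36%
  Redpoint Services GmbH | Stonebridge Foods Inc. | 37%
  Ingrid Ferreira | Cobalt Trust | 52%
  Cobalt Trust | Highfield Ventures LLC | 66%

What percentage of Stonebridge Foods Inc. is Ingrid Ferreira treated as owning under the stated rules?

16.438%

Chain via Ridgefield Logistics SA → Redpoint Services GmbH (R1): 44% × 11% × 37% = 1.7908% of Stonebridge Foods Inc.
Chain via Cobalt Trust → Highfield Ventures LLC (R1): 52% × 66% × 17% = 5.8344% of Stonebridge Foods Inc.
Chain via Quarry Shipping BV → Silverbay Holdings Ltd (R1): 48% × 51% × 36% = 8.8128% of Stonebridge Foods Inc.
Aggregating (R2): 1.7908% + 5.8344% + 8.8128% = 16.438%.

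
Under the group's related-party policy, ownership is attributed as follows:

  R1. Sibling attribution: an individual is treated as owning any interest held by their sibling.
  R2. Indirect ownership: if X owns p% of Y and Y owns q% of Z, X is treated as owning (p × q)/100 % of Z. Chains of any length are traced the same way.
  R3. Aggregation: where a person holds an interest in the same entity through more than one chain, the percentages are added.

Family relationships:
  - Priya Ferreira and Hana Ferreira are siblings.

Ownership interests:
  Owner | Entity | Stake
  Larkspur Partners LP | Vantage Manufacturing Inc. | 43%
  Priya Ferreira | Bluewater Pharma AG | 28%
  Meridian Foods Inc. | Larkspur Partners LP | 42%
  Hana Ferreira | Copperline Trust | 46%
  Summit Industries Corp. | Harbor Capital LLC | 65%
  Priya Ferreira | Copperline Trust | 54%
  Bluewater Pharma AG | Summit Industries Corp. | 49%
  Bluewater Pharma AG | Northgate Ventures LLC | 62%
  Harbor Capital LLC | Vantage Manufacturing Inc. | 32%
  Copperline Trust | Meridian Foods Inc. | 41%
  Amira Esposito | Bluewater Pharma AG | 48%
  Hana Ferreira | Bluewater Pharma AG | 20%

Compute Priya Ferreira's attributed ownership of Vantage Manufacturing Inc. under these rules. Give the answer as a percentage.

By sibling attribution (R1), Priya Ferreira is treated as also owning Hana Ferreira's interest in Bluewater Pharma AG, giving 28% + 20% = 48%.
By sibling attribution (R1), Priya Ferreira is treated as also owning Hana Ferreira's interest in Copperline Trust, giving 54% + 46% = 100%.
Chain via Bluewater Pharma AG → Summit Industries Corp. → Harbor Capital LLC (R2): 48% × 49% × 65% × 32% = 4.89216% of Vantage Manufacturing Inc.
Chain via Copperline Trust → Meridian Foods Inc. → Larkspur Partners LP (R2): 100% × 41% × 42% × 43% = 7.4046% of Vantage Manufacturing Inc.
Aggregating (R3): 4.89216% + 7.4046% = 12.29676%.

12.29676%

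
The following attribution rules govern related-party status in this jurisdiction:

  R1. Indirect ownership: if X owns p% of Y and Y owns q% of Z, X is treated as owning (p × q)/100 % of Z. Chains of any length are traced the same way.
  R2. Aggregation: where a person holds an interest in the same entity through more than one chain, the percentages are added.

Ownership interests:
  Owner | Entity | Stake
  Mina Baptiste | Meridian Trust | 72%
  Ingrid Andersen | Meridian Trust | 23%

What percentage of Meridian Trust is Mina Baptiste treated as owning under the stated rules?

Direct interest in Meridian Trust: 72%.

72%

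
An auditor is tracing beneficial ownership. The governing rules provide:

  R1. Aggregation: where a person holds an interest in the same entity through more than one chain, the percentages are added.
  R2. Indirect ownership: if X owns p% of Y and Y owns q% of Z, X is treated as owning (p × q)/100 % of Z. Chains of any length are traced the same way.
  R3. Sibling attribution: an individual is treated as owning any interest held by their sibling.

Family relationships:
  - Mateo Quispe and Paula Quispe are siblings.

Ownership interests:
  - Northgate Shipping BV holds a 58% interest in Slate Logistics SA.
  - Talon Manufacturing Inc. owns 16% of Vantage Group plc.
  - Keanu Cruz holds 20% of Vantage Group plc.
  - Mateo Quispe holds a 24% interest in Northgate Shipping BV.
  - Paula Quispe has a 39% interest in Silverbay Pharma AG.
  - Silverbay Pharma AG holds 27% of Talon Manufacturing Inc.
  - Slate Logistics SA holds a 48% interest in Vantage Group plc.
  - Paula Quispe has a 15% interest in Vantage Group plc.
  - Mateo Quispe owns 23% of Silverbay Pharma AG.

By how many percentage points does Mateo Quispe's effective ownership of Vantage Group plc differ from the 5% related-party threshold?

19.36

By sibling attribution (R3), Mateo Quispe is treated as also owning Paula Quispe's interest in Silverbay Pharma AG, giving 23% + 39% = 62%.
By sibling attribution (R3), Mateo Quispe is treated as owning Paula Quispe's 15% interest in Vantage Group plc.
Chain via Northgate Shipping BV → Slate Logistics SA (R2): 24% × 58% × 48% = 6.6816% of Vantage Group plc.
Chain via Silverbay Pharma AG → Talon Manufacturing Inc. (R2): 62% × 27% × 16% = 2.6784% of Vantage Group plc.
Direct interest in Vantage Group plc: 15%.
Aggregating (R1): 6.6816% + 2.6784% + 15% = 24.36%.
24.36% exceeds the 5% threshold by 19.36 percentage points.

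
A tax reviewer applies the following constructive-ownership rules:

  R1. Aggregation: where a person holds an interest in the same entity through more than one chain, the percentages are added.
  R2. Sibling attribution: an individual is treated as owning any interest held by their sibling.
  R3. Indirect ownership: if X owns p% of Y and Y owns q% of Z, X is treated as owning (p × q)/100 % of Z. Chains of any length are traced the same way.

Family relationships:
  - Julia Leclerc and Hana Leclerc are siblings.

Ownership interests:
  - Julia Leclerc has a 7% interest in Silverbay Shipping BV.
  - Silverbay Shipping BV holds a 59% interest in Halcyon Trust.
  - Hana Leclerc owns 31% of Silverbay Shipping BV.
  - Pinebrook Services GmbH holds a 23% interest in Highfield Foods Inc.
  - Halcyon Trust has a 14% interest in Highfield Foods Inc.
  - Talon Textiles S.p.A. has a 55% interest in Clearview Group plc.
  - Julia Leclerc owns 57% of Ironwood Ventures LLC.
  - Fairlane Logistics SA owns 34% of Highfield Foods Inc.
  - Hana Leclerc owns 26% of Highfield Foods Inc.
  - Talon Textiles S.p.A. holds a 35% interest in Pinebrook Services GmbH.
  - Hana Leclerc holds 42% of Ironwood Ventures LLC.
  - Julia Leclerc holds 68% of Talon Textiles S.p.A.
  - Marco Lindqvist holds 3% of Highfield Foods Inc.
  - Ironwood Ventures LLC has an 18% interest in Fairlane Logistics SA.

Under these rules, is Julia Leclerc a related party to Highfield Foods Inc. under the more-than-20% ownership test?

By sibling attribution (R2), Julia Leclerc is treated as also owning Hana Leclerc's interest in Silverbay Shipping BV, giving 7% + 31% = 38%.
By sibling attribution (R2), Julia Leclerc is treated as also owning Hana Leclerc's interest in Ironwood Ventures LLC, giving 57% + 42% = 99%.
By sibling attribution (R2), Julia Leclerc is treated as owning Hana Leclerc's 26% interest in Highfield Foods Inc.
Chain via Talon Textiles S.p.A. → Pinebrook Services GmbH (R3): 68% × 35% × 23% = 5.474% of Highfield Foods Inc.
Chain via Silverbay Shipping BV → Halcyon Trust (R3): 38% × 59% × 14% = 3.1388% of Highfield Foods Inc.
Chain via Ironwood Ventures LLC → Fairlane Logistics SA (R3): 99% × 18% × 34% = 6.0588% of Highfield Foods Inc.
Direct interest in Highfield Foods Inc: 26%.
Aggregating (R1): 5.474% + 3.1388% + 6.0588% + 26% = 40.6716%.
40.6716% exceeds the 20% threshold, so Julia is a related party to Highfield Foods Inc.

Yes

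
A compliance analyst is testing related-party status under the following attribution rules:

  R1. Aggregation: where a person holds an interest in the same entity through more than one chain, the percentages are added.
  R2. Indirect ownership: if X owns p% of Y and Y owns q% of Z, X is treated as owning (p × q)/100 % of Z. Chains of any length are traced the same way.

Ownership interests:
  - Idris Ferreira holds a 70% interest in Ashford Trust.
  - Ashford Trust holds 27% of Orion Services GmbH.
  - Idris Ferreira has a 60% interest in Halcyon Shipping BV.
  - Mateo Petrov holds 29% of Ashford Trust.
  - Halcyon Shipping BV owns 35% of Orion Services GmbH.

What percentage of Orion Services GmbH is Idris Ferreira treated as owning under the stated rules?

39.9%

Chain via Halcyon Shipping BV (R2): 60% × 35% = 21% of Orion Services GmbH.
Chain via Ashford Trust (R2): 70% × 27% = 18.9% of Orion Services GmbH.
Aggregating (R1): 21% + 18.9% = 39.9%.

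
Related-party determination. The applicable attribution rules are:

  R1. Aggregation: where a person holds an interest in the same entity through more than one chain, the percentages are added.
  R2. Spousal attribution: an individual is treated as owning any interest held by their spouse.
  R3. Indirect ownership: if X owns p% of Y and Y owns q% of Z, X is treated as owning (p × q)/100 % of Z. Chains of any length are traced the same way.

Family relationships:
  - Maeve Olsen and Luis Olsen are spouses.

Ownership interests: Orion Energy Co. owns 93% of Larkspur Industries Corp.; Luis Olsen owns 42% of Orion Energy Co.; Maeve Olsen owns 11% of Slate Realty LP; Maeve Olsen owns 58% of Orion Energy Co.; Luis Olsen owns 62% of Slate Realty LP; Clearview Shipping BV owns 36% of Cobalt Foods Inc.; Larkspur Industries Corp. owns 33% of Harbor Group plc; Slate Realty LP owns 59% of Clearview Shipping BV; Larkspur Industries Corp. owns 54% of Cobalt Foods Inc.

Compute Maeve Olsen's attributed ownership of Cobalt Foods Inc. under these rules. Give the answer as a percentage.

By spousal attribution (R2), Maeve Olsen is treated as also owning Luis Olsen's interest in Orion Energy Co, giving 58% + 42% = 100%.
By spousal attribution (R2), Maeve Olsen is treated as also owning Luis Olsen's interest in Slate Realty LP, giving 11% + 62% = 73%.
Chain via Orion Energy Co. → Larkspur Industries Corp. (R3): 100% × 93% × 54% = 50.22% of Cobalt Foods Inc.
Chain via Slate Realty LP → Clearview Shipping BV (R3): 73% × 59% × 36% = 15.5052% of Cobalt Foods Inc.
Aggregating (R1): 50.22% + 15.5052% = 65.7252%.

65.7252%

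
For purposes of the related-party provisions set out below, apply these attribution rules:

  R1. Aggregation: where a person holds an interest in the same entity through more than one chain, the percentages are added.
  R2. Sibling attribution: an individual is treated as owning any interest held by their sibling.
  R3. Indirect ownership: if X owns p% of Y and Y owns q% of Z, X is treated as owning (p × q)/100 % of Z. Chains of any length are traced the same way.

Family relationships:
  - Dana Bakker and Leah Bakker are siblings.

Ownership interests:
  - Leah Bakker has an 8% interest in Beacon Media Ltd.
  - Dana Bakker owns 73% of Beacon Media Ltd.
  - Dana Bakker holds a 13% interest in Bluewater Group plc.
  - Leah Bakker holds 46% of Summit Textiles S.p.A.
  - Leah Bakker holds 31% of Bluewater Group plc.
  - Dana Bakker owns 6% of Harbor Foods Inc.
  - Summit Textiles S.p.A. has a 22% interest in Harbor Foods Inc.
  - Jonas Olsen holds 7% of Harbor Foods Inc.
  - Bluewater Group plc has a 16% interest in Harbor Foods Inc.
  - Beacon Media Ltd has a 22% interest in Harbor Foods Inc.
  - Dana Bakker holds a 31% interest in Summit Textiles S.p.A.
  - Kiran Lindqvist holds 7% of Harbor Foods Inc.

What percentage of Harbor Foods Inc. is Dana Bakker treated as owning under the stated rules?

By sibling attribution (R2), Dana Bakker is treated as also owning Leah Bakker's interest in Summit Textiles S.p.A, giving 31% + 46% = 77%.
By sibling attribution (R2), Dana Bakker is treated as also owning Leah Bakker's interest in Bluewater Group plc, giving 13% + 31% = 44%.
By sibling attribution (R2), Dana Bakker is treated as also owning Leah Bakker's interest in Beacon Media Ltd, giving 73% + 8% = 81%.
Chain via Summit Textiles S.p.A. (R3): 77% × 22% = 16.94% of Harbor Foods Inc.
Chain via Bluewater Group plc (R3): 44% × 16% = 7.04% of Harbor Foods Inc.
Chain via Beacon Media Ltd (R3): 81% × 22% = 17.82% of Harbor Foods Inc.
Direct interest in Harbor Foods Inc: 6%.
Aggregating (R1): 16.94% + 7.04% + 17.82% + 6% = 47.8%.

47.8%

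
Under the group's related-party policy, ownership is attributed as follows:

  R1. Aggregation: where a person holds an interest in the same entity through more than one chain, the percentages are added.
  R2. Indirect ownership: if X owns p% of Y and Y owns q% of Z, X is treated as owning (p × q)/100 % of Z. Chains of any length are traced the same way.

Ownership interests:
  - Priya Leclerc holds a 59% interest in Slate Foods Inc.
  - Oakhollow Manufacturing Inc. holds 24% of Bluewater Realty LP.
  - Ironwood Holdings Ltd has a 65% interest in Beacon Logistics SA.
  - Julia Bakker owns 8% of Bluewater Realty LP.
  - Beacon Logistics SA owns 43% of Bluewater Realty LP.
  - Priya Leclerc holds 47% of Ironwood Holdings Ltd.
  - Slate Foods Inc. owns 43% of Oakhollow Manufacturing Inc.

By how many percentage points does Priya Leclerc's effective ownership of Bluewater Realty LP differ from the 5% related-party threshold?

Chain via Ironwood Holdings Ltd → Beacon Logistics SA (R2): 47% × 65% × 43% = 13.1365% of Bluewater Realty LP.
Chain via Slate Foods Inc. → Oakhollow Manufacturing Inc. (R2): 59% × 43% × 24% = 6.0888% of Bluewater Realty LP.
Aggregating (R1): 13.1365% + 6.0888% = 19.2253%.
19.2253% exceeds the 5% threshold by 14.2253 percentage points.

14.2253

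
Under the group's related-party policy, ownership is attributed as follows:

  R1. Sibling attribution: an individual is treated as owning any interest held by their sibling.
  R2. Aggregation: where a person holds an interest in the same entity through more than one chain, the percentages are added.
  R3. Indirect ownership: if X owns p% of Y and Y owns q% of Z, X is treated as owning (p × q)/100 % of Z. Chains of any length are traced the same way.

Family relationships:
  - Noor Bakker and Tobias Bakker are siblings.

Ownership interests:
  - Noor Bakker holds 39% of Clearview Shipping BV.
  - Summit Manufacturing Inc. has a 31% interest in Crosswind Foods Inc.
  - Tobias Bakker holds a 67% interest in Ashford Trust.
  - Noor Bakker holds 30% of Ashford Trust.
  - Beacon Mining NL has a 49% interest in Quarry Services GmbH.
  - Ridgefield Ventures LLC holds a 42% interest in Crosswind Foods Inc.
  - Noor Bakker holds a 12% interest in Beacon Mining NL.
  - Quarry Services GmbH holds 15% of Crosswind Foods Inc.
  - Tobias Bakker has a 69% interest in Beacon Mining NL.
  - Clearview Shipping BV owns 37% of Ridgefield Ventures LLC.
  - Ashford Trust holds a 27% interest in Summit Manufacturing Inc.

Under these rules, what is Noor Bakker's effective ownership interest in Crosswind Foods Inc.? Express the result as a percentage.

20.133%

By sibling attribution (R1), Noor Bakker is treated as also owning Tobias Bakker's interest in Ashford Trust, giving 30% + 67% = 97%.
By sibling attribution (R1), Noor Bakker is treated as also owning Tobias Bakker's interest in Beacon Mining NL, giving 12% + 69% = 81%.
Chain via Ashford Trust → Summit Manufacturing Inc. (R3): 97% × 27% × 31% = 8.1189% of Crosswind Foods Inc.
Chain via Beacon Mining NL → Quarry Services GmbH (R3): 81% × 49% × 15% = 5.9535% of Crosswind Foods Inc.
Chain via Clearview Shipping BV → Ridgefield Ventures LLC (R3): 39% × 37% × 42% = 6.0606% of Crosswind Foods Inc.
Aggregating (R2): 8.1189% + 5.9535% + 6.0606% = 20.133%.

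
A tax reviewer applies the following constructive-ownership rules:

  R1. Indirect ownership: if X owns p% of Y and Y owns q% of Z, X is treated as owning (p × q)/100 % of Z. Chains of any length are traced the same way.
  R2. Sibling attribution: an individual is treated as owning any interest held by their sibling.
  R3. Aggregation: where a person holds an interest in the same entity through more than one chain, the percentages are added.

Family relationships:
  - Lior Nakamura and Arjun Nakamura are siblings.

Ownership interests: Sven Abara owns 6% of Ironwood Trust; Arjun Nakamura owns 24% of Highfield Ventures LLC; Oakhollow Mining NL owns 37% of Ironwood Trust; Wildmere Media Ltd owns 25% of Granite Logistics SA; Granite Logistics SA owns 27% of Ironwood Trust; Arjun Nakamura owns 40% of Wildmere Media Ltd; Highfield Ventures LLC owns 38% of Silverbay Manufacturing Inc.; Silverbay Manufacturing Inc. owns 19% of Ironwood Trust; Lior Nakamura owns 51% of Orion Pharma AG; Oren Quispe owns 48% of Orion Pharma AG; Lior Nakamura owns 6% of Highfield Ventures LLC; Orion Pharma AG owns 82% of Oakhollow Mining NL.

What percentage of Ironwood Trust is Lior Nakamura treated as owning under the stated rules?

20.3394%

By sibling attribution (R2), Lior Nakamura is treated as also owning Arjun Nakamura's interest in Highfield Ventures LLC, giving 6% + 24% = 30%.
By sibling attribution (R2), Lior Nakamura is treated as owning Arjun Nakamura's 40% interest in Wildmere Media Ltd.
Chain via Highfield Ventures LLC → Silverbay Manufacturing Inc. (R1): 30% × 38% × 19% = 2.166% of Ironwood Trust.
Chain via Orion Pharma AG → Oakhollow Mining NL (R1): 51% × 82% × 37% = 15.4734% of Ironwood Trust.
Chain via Wildmere Media Ltd → Granite Logistics SA (R1): 40% × 25% × 27% = 2.7% of Ironwood Trust.
Aggregating (R3): 2.166% + 15.4734% + 2.7% = 20.3394%.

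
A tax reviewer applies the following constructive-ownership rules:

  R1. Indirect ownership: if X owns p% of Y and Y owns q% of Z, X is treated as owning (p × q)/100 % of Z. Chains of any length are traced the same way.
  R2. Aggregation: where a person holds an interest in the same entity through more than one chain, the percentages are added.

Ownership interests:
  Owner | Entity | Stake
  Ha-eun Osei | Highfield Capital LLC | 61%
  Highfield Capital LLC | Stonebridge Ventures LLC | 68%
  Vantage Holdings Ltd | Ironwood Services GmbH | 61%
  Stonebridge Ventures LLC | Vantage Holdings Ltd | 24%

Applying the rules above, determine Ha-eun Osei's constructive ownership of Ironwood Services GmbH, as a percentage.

6.072672%

Chain via Highfield Capital LLC → Stonebridge Ventures LLC → Vantage Holdings Ltd (R1): 61% × 68% × 24% × 61% = 6.072672% of Ironwood Services GmbH.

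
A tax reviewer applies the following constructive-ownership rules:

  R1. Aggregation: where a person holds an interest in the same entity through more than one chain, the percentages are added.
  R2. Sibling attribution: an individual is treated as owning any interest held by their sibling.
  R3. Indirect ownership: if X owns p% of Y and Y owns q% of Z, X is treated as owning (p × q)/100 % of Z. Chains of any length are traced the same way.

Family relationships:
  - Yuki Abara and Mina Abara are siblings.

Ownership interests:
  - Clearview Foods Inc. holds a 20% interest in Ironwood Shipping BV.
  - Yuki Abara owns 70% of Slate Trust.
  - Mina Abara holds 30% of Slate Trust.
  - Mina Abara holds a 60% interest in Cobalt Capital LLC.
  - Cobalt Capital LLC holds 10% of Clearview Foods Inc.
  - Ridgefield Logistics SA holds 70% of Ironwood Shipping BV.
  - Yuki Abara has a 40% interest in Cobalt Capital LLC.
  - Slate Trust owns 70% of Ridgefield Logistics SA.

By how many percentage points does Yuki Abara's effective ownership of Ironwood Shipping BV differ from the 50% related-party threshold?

By sibling attribution (R2), Yuki Abara is treated as also owning Mina Abara's interest in Cobalt Capital LLC, giving 40% + 60% = 100%.
By sibling attribution (R2), Yuki Abara is treated as also owning Mina Abara's interest in Slate Trust, giving 70% + 30% = 100%.
Chain via Cobalt Capital LLC → Clearview Foods Inc. (R3): 100% × 10% × 20% = 2% of Ironwood Shipping BV.
Chain via Slate Trust → Ridgefield Logistics SA (R3): 100% × 70% × 70% = 49% of Ironwood Shipping BV.
Aggregating (R1): 2% + 49% = 51%.
51% exceeds the 50% threshold by 1 percentage points.

1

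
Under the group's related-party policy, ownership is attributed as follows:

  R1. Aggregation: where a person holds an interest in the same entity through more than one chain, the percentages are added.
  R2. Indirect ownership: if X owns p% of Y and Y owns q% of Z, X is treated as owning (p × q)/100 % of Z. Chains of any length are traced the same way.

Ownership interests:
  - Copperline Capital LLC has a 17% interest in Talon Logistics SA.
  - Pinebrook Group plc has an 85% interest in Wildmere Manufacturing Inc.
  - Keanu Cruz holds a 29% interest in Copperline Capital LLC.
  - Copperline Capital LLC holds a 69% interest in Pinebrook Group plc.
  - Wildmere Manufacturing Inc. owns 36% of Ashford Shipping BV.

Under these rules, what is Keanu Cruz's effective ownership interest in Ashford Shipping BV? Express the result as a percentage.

Chain via Copperline Capital LLC → Pinebrook Group plc → Wildmere Manufacturing Inc. (R2): 29% × 69% × 85% × 36% = 6.12306% of Ashford Shipping BV.

6.12306%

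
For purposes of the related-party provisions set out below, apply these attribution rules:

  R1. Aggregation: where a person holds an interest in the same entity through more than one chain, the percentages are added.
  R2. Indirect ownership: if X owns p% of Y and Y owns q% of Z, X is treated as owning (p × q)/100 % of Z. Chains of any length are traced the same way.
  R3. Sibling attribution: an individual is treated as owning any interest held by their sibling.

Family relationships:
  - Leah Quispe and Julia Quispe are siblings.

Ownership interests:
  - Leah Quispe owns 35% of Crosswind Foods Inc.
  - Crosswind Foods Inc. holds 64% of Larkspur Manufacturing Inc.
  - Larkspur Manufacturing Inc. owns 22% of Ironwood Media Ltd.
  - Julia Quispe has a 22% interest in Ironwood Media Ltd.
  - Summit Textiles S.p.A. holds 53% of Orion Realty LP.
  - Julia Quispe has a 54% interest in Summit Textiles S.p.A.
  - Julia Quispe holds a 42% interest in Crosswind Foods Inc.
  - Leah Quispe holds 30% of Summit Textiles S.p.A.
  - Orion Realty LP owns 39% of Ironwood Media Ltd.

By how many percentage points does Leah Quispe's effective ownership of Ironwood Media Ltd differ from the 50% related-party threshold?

By sibling attribution (R3), Leah Quispe is treated as also owning Julia Quispe's interest in Crosswind Foods Inc, giving 35% + 42% = 77%.
By sibling attribution (R3), Leah Quispe is treated as also owning Julia Quispe's interest in Summit Textiles S.p.A, giving 30% + 54% = 84%.
By sibling attribution (R3), Leah Quispe is treated as owning Julia Quispe's 22% interest in Ironwood Media Ltd.
Chain via Crosswind Foods Inc. → Larkspur Manufacturing Inc. (R2): 77% × 64% × 22% = 10.8416% of Ironwood Media Ltd.
Chain via Summit Textiles S.p.A. → Orion Realty LP (R2): 84% × 53% × 39% = 17.3628% of Ironwood Media Ltd.
Direct interest in Ironwood Media Ltd: 22%.
Aggregating (R1): 10.8416% + 17.3628% + 22% = 50.2044%.
50.2044% exceeds the 50% threshold by 0.2044 percentage points.

0.2044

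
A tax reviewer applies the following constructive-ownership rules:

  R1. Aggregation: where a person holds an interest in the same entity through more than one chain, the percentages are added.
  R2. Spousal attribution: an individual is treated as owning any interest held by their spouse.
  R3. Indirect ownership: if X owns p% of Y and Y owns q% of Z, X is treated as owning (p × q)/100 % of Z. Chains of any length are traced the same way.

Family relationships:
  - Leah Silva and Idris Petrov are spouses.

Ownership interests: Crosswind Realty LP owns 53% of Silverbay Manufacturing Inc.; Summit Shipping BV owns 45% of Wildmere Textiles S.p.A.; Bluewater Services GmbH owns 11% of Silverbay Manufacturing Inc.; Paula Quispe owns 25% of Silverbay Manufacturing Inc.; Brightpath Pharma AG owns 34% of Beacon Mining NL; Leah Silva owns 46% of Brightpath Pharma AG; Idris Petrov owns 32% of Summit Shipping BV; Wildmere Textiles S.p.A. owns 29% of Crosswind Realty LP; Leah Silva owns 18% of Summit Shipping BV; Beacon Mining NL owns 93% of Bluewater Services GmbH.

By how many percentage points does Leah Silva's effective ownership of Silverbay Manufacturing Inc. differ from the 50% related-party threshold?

44.941778

By spousal attribution (R2), Leah Silva is treated as also owning Idris Petrov's interest in Summit Shipping BV, giving 18% + 32% = 50%.
Chain via Brightpath Pharma AG → Beacon Mining NL → Bluewater Services GmbH (R3): 46% × 34% × 93% × 11% = 1.599972% of Silverbay Manufacturing Inc.
Chain via Summit Shipping BV → Wildmere Textiles S.p.A. → Crosswind Realty LP (R3): 50% × 45% × 29% × 53% = 3.45825% of Silverbay Manufacturing Inc.
Aggregating (R1): 1.599972% + 3.45825% = 5.058222%.
5.058222% falls short of the 50% threshold by 44.941778 percentage points.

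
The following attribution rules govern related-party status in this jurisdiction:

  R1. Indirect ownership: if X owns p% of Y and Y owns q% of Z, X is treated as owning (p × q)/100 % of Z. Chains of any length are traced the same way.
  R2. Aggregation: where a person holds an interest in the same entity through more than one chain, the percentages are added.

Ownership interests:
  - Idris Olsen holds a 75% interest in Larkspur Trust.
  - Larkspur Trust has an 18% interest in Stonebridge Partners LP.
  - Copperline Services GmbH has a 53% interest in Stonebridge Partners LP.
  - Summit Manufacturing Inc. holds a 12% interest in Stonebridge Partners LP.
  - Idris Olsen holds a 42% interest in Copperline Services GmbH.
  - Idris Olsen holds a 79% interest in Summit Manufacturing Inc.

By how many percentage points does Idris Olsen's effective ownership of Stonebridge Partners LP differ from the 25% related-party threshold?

20.24

Chain via Larkspur Trust (R1): 75% × 18% = 13.5% of Stonebridge Partners LP.
Chain via Copperline Services GmbH (R1): 42% × 53% = 22.26% of Stonebridge Partners LP.
Chain via Summit Manufacturing Inc. (R1): 79% × 12% = 9.48% of Stonebridge Partners LP.
Aggregating (R2): 13.5% + 22.26% + 9.48% = 45.24%.
45.24% exceeds the 25% threshold by 20.24 percentage points.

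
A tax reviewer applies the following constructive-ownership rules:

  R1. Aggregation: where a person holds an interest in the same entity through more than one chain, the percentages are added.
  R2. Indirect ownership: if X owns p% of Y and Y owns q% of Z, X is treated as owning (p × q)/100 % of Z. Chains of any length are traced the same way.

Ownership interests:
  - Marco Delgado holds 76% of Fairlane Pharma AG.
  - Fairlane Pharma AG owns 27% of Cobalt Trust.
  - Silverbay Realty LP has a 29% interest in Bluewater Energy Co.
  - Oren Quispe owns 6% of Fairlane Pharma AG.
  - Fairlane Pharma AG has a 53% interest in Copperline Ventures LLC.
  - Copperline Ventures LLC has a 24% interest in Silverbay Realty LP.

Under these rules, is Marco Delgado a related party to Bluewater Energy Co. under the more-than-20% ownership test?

No

Chain via Fairlane Pharma AG → Copperline Ventures LLC → Silverbay Realty LP (R2): 76% × 53% × 24% × 29% = 2.803488% of Bluewater Energy Co.
2.803488% does not exceed the 20% threshold, so Marco is not a related party to Bluewater Energy Co.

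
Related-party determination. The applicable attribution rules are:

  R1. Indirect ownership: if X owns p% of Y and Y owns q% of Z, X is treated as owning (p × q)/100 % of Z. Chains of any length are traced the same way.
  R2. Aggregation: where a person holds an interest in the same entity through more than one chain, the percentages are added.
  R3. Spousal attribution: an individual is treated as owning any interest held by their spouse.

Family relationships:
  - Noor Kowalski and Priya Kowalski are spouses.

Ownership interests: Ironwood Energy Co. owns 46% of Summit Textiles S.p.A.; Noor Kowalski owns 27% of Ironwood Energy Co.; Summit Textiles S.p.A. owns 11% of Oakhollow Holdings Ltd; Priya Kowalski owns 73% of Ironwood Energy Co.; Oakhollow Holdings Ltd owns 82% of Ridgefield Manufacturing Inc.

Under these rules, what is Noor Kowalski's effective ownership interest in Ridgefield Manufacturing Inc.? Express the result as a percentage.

By spousal attribution (R3), Noor Kowalski is treated as also owning Priya Kowalski's interest in Ironwood Energy Co, giving 27% + 73% = 100%.
Chain via Ironwood Energy Co. → Summit Textiles S.p.A. → Oakhollow Holdings Ltd (R1): 100% × 46% × 11% × 82% = 4.1492% of Ridgefield Manufacturing Inc.

4.1492%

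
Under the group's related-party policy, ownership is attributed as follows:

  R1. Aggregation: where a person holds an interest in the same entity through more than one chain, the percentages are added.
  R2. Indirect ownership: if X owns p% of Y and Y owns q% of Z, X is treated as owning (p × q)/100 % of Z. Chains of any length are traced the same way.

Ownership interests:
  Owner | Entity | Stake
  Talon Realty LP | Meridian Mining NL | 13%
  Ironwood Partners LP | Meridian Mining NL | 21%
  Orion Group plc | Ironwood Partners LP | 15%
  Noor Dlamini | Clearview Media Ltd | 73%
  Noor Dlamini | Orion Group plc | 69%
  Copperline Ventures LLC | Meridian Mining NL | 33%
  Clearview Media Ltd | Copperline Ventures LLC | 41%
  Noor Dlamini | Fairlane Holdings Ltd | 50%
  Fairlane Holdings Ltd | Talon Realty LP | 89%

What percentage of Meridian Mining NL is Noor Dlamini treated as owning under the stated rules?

Chain via Fairlane Holdings Ltd → Talon Realty LP (R2): 50% × 89% × 13% = 5.785% of Meridian Mining NL.
Chain via Clearview Media Ltd → Copperline Ventures LLC (R2): 73% × 41% × 33% = 9.8769% of Meridian Mining NL.
Chain via Orion Group plc → Ironwood Partners LP (R2): 69% × 15% × 21% = 2.1735% of Meridian Mining NL.
Aggregating (R1): 5.785% + 9.8769% + 2.1735% = 17.8354%.

17.8354%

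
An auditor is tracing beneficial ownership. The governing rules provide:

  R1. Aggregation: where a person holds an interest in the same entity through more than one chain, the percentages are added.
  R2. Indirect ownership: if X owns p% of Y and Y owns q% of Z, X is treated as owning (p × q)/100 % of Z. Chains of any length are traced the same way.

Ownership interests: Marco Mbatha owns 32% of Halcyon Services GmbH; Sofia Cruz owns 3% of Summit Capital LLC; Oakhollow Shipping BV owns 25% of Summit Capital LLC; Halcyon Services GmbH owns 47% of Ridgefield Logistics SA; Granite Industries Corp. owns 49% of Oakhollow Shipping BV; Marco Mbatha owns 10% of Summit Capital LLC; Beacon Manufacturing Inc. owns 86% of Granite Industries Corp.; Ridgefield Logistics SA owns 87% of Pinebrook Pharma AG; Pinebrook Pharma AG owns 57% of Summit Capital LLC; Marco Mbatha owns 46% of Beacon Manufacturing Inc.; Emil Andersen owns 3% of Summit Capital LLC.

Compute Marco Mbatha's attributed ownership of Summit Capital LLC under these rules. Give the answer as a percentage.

Chain via Halcyon Services GmbH → Ridgefield Logistics SA → Pinebrook Pharma AG (R2): 32% × 47% × 87% × 57% = 7.458336% of Summit Capital LLC.
Chain via Beacon Manufacturing Inc. → Granite Industries Corp. → Oakhollow Shipping BV (R2): 46% × 86% × 49% × 25% = 4.8461% of Summit Capital LLC.
Direct interest in Summit Capital LLC: 10%.
Aggregating (R1): 7.458336% + 4.8461% + 10% = 22.304436%.

22.304436%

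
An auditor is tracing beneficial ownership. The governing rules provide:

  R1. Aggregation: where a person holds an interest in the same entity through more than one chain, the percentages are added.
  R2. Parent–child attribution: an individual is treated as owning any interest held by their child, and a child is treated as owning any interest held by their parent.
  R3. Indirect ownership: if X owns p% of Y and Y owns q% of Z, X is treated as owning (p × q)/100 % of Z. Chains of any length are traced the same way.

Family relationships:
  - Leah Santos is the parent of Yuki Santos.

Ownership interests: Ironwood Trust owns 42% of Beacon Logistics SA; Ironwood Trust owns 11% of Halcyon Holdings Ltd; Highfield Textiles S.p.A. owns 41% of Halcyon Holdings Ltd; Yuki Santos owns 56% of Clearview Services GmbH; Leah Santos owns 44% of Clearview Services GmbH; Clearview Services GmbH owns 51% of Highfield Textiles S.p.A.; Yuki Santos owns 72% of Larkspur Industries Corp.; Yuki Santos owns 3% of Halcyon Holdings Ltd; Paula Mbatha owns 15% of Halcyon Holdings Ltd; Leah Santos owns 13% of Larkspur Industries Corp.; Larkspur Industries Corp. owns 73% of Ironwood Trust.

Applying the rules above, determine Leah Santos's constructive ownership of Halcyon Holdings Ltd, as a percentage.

30.7355%

By parent–child attribution (R2), Leah Santos is treated as also owning Yuki Santos's interest in Clearview Services GmbH, giving 44% + 56% = 100%.
By parent–child attribution (R2), Leah Santos is treated as also owning Yuki Santos's interest in Larkspur Industries Corp, giving 13% + 72% = 85%.
By parent–child attribution (R2), Leah Santos is treated as owning Yuki Santos's 3% interest in Halcyon Holdings Ltd.
Chain via Clearview Services GmbH → Highfield Textiles S.p.A. (R3): 100% × 51% × 41% = 20.91% of Halcyon Holdings Ltd.
Chain via Larkspur Industries Corp. → Ironwood Trust (R3): 85% × 73% × 11% = 6.8255% of Halcyon Holdings Ltd.
Direct interest in Halcyon Holdings Ltd: 3%.
Aggregating (R1): 20.91% + 6.8255% + 3% = 30.7355%.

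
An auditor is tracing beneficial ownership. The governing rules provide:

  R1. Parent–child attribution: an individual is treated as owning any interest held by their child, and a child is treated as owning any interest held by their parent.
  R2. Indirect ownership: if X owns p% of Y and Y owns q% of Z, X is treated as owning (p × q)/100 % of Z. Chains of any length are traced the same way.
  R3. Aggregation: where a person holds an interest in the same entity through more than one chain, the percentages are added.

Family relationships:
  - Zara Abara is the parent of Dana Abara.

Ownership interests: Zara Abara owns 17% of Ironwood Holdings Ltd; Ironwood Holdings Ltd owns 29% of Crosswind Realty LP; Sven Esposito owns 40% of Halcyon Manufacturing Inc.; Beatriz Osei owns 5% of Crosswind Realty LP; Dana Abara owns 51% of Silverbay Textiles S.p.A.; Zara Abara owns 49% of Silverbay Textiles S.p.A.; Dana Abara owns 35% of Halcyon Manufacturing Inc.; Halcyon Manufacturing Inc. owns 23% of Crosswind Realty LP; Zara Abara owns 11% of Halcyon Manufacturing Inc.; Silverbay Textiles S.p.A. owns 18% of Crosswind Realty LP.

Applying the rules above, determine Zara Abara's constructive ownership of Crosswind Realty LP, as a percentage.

By parent–child attribution (R1), Zara Abara is treated as also owning Dana Abara's interest in Silverbay Textiles S.p.A, giving 49% + 51% = 100%.
By parent–child attribution (R1), Zara Abara is treated as also owning Dana Abara's interest in Halcyon Manufacturing Inc, giving 11% + 35% = 46%.
Chain via Ironwood Holdings Ltd (R2): 17% × 29% = 4.93% of Crosswind Realty LP.
Chain via Silverbay Textiles S.p.A. (R2): 100% × 18% = 18% of Crosswind Realty LP.
Chain via Halcyon Manufacturing Inc. (R2): 46% × 23% = 10.58% of Crosswind Realty LP.
Aggregating (R3): 4.93% + 18% + 10.58% = 33.51%.

33.51%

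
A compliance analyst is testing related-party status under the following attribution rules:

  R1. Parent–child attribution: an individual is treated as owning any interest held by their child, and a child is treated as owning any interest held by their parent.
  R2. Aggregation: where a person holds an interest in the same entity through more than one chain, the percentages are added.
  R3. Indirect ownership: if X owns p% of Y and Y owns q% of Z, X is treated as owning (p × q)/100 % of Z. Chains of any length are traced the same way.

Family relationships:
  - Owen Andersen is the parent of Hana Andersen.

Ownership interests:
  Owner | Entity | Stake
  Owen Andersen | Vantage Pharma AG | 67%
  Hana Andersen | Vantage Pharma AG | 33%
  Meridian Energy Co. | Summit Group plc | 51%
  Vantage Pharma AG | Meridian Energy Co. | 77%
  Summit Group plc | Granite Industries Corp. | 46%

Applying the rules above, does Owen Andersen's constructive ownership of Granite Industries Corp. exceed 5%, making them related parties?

Yes

By parent–child attribution (R1), Owen Andersen is treated as also owning Hana Andersen's interest in Vantage Pharma AG, giving 67% + 33% = 100%.
Chain via Vantage Pharma AG → Meridian Energy Co. → Summit Group plc (R3): 100% × 77% × 51% × 46% = 18.0642% of Granite Industries Corp.
18.0642% exceeds the 5% threshold, so Owen is a related party to Granite Industries Corp.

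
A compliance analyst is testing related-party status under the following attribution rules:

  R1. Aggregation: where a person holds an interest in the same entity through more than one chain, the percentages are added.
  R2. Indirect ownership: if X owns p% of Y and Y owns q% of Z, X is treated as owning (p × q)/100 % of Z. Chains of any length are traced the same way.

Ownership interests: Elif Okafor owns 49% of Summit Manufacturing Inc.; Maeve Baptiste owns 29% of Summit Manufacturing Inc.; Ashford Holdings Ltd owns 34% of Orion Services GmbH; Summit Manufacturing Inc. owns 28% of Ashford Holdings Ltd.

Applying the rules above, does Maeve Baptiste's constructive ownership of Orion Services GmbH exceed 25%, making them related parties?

No

Chain via Summit Manufacturing Inc. → Ashford Holdings Ltd (R2): 29% × 28% × 34% = 2.7608% of Orion Services GmbH.
2.7608% does not exceed the 25% threshold, so Maeve is not a related party to Orion Services GmbH.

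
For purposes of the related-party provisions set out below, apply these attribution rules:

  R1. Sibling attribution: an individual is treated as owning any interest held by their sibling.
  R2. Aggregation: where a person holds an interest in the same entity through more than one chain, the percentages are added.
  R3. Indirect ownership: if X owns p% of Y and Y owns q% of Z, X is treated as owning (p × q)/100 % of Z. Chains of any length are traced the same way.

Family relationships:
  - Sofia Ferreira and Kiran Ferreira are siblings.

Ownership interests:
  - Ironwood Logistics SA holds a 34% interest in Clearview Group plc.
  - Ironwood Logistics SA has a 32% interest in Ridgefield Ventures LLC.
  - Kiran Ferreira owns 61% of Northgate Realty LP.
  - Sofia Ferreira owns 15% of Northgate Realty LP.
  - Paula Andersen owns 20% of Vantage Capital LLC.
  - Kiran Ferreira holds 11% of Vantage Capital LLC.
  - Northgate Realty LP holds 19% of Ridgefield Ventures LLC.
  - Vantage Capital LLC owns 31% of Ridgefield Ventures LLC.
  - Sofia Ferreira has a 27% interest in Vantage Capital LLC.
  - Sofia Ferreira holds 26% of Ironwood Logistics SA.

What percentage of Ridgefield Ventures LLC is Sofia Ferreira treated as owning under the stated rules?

34.54%

By sibling attribution (R1), Sofia Ferreira is treated as also owning Kiran Ferreira's interest in Northgate Realty LP, giving 15% + 61% = 76%.
By sibling attribution (R1), Sofia Ferreira is treated as also owning Kiran Ferreira's interest in Vantage Capital LLC, giving 27% + 11% = 38%.
Chain via Northgate Realty LP (R3): 76% × 19% = 14.44% of Ridgefield Ventures LLC.
Chain via Vantage Capital LLC (R3): 38% × 31% = 11.78% of Ridgefield Ventures LLC.
Chain via Ironwood Logistics SA (R3): 26% × 32% = 8.32% of Ridgefield Ventures LLC.
Aggregating (R2): 14.44% + 11.78% + 8.32% = 34.54%.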